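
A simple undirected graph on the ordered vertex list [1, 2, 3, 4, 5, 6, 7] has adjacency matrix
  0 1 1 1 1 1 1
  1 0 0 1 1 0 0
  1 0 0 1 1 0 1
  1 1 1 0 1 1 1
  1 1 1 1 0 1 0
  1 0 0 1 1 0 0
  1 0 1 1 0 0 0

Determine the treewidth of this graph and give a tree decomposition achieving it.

Every bag has size at most 4, so the width is 4 − 1 = 3 and tw(G) ≤ 3. On the other hand G contains the 4-clique {1, 2, 4, 5}. A clique must lie in a single bag of any decomposition, so no decomposition can have width below 3. The upper and lower bounds meet at 3, so that is the treewidth.

Treewidth 3.
One optimal decomposition is:
Bags: B1 = {1, 2, 4, 5}  B2 = {1, 3, 4, 5}  B3 = {1, 3, 4, 7}  B4 = {1, 4, 5, 6}
Tree: B1–B2, B2–B3, B1–B4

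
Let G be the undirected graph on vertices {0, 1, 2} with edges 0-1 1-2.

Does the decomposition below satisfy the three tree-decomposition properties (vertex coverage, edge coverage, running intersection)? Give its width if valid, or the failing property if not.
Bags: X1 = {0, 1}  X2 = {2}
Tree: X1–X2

No — edge (1,2) lies in no bag.

A tree decomposition must satisfy three properties: every vertex lies in some bag; for every edge, both endpoints lie together in some bag; and for every vertex, the bags containing it form a connected subtree. Here edge (1,2) lies in no bag, so the decomposition is invalid.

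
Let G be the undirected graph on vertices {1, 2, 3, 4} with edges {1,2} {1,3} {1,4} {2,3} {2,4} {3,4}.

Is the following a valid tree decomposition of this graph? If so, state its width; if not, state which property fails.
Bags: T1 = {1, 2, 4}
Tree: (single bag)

No — vertex 3 appears in no bag.

A tree decomposition must satisfy three properties: every vertex lies in some bag; for every edge, both endpoints lie together in some bag; and for every vertex, the bags containing it form a connected subtree. Here vertex 3 appears in no bag, so the decomposition is invalid.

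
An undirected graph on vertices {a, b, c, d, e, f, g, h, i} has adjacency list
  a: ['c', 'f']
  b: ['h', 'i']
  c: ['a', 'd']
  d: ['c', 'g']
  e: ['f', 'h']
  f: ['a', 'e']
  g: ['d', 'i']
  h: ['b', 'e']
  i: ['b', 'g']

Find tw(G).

2

A width-2 tree decomposition is:
Bags: B1 = {b, e, h}  B2 = {b, e, i}  B3 = {e, g, i}  B4 = {d, e, g}  B5 = {c, d, e}  B6 = {a, c, e}  B7 = {a, e, f}
Tree: B1–B2, B2–B3, B3–B4, B4–B5, B5–B6, B6–B7
Every bag has size at most 3, so the width is 3 − 1 = 2 and tw(G) ≤ 2. Since e–h–b–i–g–d–c–a–f–e is a cycle in G, G is not acyclic. Forests are exactly the graphs of treewidth ≤ 1, so tw(G) ≥ 2. Therefore the treewidth is 2.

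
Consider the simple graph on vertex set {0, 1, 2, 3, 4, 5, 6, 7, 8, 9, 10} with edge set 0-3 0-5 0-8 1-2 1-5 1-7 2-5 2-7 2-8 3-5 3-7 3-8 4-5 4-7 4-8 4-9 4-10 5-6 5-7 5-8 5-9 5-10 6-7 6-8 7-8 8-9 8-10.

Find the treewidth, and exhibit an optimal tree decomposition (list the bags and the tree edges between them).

Treewidth 3.
One optimal decomposition is:
Bags: B1 = {4, 5, 7, 8}  B2 = {2, 5, 7, 8}  B3 = {1, 2, 5, 7}  B4 = {4, 5, 8, 9}  B5 = {5, 6, 7, 8}  B6 = {3, 5, 7, 8}  B7 = {0, 3, 5, 8}  B8 = {4, 5, 8, 10}
Tree: B1–B2, B2–B3, B1–B4, B1–B5, B2–B6, B6–B7, B1–B8

Each bag holds 4 vertices, so the decomposition has width 3, which upper-bounds the treewidth. For the lower bound, the 4 vertices {0, 3, 5, 8} are pairwise adjacent, and any tree decomposition puts a clique entirely inside one bag — forcing width ≥ 3. Therefore the treewidth is 3.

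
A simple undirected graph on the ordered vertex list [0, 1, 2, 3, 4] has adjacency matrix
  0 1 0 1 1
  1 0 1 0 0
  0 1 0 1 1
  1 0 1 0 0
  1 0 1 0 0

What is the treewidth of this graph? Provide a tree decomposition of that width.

Every bag has size at most 3, so the width is 3 − 1 = 2 and tw(G) ≤ 2. The edges 4–0–1–2–4 form a cycle, so G is not a tree and its treewidth is at least 2. Therefore the treewidth is 2.

Treewidth 2.
One optimal decomposition is:
Bags: B1 = {0, 2, 4}  B2 = {0, 1, 2}  B3 = {0, 2, 3}
Tree: B1–B2, B2–B3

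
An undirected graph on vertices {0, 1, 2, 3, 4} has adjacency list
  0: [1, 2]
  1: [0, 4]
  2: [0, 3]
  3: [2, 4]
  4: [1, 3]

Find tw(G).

A width-2 tree decomposition is:
Bags: B1 = {0, 2, 3}  B2 = {0, 1, 3}  B3 = {1, 3, 4}
Tree: B1–B2, B2–B3
The largest bag has 3 vertices, giving width 2; this decomposition certifies tw(G) ≤ 2. Since 3–2–0–1–4–3 is a cycle in G, G is not acyclic. Forests are exactly the graphs of treewidth ≤ 1, so tw(G) ≥ 2. Combining the bounds, tw(G) = 2.

2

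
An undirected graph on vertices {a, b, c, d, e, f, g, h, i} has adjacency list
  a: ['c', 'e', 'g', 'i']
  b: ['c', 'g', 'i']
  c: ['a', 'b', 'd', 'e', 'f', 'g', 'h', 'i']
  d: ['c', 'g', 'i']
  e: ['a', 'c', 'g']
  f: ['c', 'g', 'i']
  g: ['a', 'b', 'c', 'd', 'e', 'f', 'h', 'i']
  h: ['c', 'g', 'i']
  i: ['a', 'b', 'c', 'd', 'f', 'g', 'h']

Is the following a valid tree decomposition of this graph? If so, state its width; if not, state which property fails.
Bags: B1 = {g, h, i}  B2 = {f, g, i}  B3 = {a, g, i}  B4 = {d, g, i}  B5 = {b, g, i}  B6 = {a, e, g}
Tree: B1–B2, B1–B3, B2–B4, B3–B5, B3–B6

No — vertex c appears in no bag.

A tree decomposition must satisfy three properties: every vertex lies in some bag; for every edge, both endpoints lie together in some bag; and for every vertex, the bags containing it form a connected subtree. Here vertex c appears in no bag, so the decomposition is invalid.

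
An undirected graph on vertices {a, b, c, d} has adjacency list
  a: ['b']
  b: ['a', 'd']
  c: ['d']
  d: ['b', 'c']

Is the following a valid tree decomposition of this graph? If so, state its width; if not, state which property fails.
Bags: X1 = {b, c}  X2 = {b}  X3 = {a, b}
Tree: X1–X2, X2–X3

A tree decomposition must satisfy three properties: every vertex lies in some bag; for every edge, both endpoints lie together in some bag; and for every vertex, the bags containing it form a connected subtree. Here vertex d appears in no bag, so the decomposition is invalid.

No — vertex d appears in no bag.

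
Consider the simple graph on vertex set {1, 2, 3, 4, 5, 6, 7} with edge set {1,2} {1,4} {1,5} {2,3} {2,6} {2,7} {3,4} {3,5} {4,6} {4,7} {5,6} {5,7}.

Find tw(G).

3

A width-3 tree decomposition is:
Bags: B1 = {2, 4, 5, 6}  B2 = {1, 2, 4, 5}  B3 = {2, 3, 4, 5}  B4 = {2, 4, 5, 7}
Tree: B1–B2, B2–B3, B3–B4
Each bag holds 4 vertices, so the decomposition has width 3, which upper-bounds the treewidth. For the lower bound: the 4 vertex sets {5,6}, {1,2}, {4}, {3} are disjoint, each induces a connected subgraph, and every pair is joined by at least one edge of G. Contracting each set to a single vertex therefore yields K_{4} as a minor, and since treewidth is minor-monotone, tw(G) ≥ tw(K_{4}) = 3. Hence tw(G) = 3 exactly.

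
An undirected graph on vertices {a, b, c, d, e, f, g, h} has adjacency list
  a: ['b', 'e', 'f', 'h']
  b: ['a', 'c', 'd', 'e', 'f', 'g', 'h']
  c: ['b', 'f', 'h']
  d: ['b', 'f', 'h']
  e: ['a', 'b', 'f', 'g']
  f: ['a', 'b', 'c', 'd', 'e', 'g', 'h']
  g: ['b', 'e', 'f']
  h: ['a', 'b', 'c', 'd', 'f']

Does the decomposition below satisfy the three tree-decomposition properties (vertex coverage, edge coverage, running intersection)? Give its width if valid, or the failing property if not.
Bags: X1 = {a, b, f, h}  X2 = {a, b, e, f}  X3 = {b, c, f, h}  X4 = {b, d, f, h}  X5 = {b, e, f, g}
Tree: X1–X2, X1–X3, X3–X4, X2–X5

Every vertex of G appears in some bag (union = {a, b, c, d, e, f, g, h}); every edge is covered by a bag; and for each vertex v the set of bags containing v is connected in the bag tree. The decomposition is therefore valid. The largest bag has 4 vertices, so the width is 3.

Yes; width 3.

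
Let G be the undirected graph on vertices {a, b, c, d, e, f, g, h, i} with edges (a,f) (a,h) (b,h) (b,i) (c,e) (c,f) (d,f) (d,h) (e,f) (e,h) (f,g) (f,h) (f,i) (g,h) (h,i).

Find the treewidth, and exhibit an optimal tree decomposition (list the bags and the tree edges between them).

Treewidth 2.
One optimal decomposition is:
Bags: B1 = {d, f, h}  B2 = {e, f, h}  B3 = {f, h, i}  B4 = {c, e, f}  B5 = {a, f, h}  B6 = {b, h, i}  B7 = {f, g, h}
Tree: B1–B2, B2–B3, B2–B4, B1–B5, B3–B6, B3–B7

Each bag holds 3 vertices, so the decomposition has width 2, which upper-bounds the treewidth. On the other hand G contains the 3-clique {d, f, h}. A clique must lie in a single bag of any decomposition, so no decomposition can have width below 2. Combining the bounds, tw(G) = 2.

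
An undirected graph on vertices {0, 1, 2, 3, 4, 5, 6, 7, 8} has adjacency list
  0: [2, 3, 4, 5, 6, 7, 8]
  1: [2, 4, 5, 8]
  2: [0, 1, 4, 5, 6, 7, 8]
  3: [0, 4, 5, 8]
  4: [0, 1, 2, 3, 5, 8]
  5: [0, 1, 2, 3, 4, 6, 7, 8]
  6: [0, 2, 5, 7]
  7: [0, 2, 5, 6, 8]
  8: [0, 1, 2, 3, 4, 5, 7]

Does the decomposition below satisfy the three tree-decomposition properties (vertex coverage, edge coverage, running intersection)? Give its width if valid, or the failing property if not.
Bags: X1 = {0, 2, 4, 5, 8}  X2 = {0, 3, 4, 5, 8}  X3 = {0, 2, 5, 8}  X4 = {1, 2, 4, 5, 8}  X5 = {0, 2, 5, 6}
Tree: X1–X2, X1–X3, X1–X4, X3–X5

A tree decomposition must satisfy three properties: every vertex lies in some bag; for every edge, both endpoints lie together in some bag; and for every vertex, the bags containing it form a connected subtree. Here vertex 7 appears in no bag, so the decomposition is invalid.

No — vertex 7 appears in no bag.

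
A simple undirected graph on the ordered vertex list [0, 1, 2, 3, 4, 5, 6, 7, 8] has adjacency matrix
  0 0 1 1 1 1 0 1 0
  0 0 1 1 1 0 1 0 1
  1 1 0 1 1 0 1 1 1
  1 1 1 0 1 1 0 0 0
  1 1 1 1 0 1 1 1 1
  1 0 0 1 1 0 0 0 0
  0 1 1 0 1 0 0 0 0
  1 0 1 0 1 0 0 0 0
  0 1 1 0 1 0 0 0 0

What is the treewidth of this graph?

A width-3 tree decomposition is:
Bags: B1 = {0, 2, 3, 4}  B2 = {1, 2, 3, 4}  B3 = {1, 2, 4, 8}  B4 = {1, 2, 4, 6}  B5 = {0, 3, 4, 5}  B6 = {0, 2, 4, 7}
Tree: B1–B2, B2–B3, B2–B4, B1–B5, B1–B6
Every bag has size at most 4, so the width is 4 − 1 = 3 and tw(G) ≤ 3. Conversely, {0, 2, 3, 4} is a clique of size 4, and the vertices of any clique must share a bag in every tree decomposition; so some bag has ≥ 4 vertices and tw(G) ≥ 3. Combining the bounds, tw(G) = 3.

3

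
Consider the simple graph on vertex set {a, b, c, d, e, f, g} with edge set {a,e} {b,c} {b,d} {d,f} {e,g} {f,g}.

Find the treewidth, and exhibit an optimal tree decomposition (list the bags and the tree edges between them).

Treewidth 1.
One such decomposition:
Bags: B1 = {a, e}  B2 = {e, g}  B3 = {f, g}  B4 = {d, f}  B5 = {b, d}  B6 = {b, c}
Tree: B1–B2, B2–B3, B3–B4, B4–B5, B5–B6

Every bag has size at most 2, so the width is 2 − 1 = 1 and tw(G) ≤ 1. Any graph with an edge has treewidth ≥ 1, and G has the edge a–e. The upper and lower bounds meet at 1, so that is the treewidth.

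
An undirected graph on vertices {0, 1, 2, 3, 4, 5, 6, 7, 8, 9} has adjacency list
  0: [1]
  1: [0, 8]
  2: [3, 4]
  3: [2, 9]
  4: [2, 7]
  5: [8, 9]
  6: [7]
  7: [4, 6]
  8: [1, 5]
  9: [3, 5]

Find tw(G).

1

A width-1 tree decomposition is:
Bags: B1 = {6, 7}  B2 = {4, 7}  B3 = {2, 4}  B4 = {2, 3}  B5 = {3, 9}  B6 = {5, 9}  B7 = {5, 8}  B8 = {1, 8}  B9 = {0, 1}
Tree: B1–B2, B2–B3, B3–B4, B4–B5, B5–B6, B6–B7, B7–B8, B8–B9
The largest bag has 2 vertices, giving width 1; this decomposition certifies tw(G) ≤ 1. Any graph with an edge has treewidth ≥ 1, and G has the edge 6–7. Therefore the treewidth is 1.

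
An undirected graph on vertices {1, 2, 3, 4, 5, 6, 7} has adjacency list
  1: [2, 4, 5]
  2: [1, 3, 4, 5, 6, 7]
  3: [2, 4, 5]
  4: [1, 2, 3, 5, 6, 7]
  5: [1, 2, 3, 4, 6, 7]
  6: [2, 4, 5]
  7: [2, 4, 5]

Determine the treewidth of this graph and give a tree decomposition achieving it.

Treewidth 3.
Bags: B1 = {1, 2, 4, 5}  B2 = {2, 4, 5, 6}  B3 = {2, 3, 4, 5}  B4 = {2, 4, 5, 7}
Tree: B1–B2, B1–B3, B2–B4

Every bag has size at most 4, so the width is 4 − 1 = 3 and tw(G) ≤ 3. For the lower bound, the 4 vertices {1, 2, 4, 5} are pairwise adjacent, and any tree decomposition puts a clique entirely inside one bag — forcing width ≥ 3. Combining the bounds, tw(G) = 3.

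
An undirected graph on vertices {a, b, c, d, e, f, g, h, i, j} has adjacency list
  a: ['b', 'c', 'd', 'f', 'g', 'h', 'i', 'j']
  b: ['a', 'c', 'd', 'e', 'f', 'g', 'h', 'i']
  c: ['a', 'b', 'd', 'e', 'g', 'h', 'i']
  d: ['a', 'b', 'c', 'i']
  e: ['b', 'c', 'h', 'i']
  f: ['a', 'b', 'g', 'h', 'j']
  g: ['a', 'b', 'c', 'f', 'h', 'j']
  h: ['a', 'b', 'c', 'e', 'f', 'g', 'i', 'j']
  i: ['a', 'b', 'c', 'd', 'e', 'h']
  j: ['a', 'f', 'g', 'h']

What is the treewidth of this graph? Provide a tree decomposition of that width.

Treewidth 4.
Bags: B1 = {a, b, c, g, h}  B2 = {a, b, c, h, i}  B3 = {a, b, c, d, i}  B4 = {a, b, f, g, h}  B5 = {a, f, g, h, j}  B6 = {b, c, e, h, i}
Tree: B1–B2, B2–B3, B1–B4, B4–B5, B2–B6

Every bag has size at most 5, so the width is 5 − 1 = 4 and tw(G) ≤ 4. For the lower bound, the 5 vertices {a, b, c, d, i} are pairwise adjacent, and any tree decomposition puts a clique entirely inside one bag — forcing width ≥ 4. Therefore the treewidth is 4.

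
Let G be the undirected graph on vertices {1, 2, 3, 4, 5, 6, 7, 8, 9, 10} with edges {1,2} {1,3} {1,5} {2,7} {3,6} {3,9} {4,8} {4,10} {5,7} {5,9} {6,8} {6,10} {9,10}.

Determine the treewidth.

2

A width-2 tree decomposition is:
Bags: B1 = {1, 2, 7}  B2 = {1, 5, 7}  B3 = {1, 3, 5}  B4 = {3, 5, 9}  B5 = {3, 6, 9}  B6 = {6, 9, 10}  B7 = {6, 8, 10}  B8 = {4, 8, 10}
Tree: B1–B2, B2–B3, B3–B4, B4–B5, B5–B6, B6–B7, B7–B8
The largest bag has 3 vertices, giving width 2; this decomposition certifies tw(G) ≤ 2. Since 2–7–5–1–2 is a cycle in G, G is not acyclic. Forests are exactly the graphs of treewidth ≤ 1, so tw(G) ≥ 2. Combining the bounds, tw(G) = 2.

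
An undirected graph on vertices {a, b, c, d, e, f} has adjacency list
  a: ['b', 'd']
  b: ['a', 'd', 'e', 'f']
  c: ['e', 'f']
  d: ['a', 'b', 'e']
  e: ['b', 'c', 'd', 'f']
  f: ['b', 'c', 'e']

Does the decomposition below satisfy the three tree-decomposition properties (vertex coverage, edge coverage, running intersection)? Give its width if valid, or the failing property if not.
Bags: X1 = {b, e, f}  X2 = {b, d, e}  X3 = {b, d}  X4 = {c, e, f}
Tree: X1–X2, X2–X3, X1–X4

No — vertex a appears in no bag.

A tree decomposition must satisfy three properties: every vertex lies in some bag; for every edge, both endpoints lie together in some bag; and for every vertex, the bags containing it form a connected subtree. Here vertex a appears in no bag, so the decomposition is invalid.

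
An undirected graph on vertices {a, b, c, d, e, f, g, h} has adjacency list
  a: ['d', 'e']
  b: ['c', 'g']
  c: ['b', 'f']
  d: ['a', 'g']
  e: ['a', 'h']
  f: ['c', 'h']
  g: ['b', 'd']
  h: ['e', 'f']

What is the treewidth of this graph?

2

A width-2 tree decomposition is:
Bags: B1 = {b, c, f}  B2 = {b, f, h}  B3 = {b, e, h}  B4 = {a, b, e}  B5 = {a, b, d}  B6 = {b, d, g}
Tree: B1–B2, B2–B3, B3–B4, B4–B5, B5–B6
The largest bag has 3 vertices, giving width 2; this decomposition certifies tw(G) ≤ 2. Since b–c–f–h–e–a–d–g–b is a cycle in G, G is not acyclic. Forests are exactly the graphs of treewidth ≤ 1, so tw(G) ≥ 2. The upper and lower bounds meet at 2, so that is the treewidth.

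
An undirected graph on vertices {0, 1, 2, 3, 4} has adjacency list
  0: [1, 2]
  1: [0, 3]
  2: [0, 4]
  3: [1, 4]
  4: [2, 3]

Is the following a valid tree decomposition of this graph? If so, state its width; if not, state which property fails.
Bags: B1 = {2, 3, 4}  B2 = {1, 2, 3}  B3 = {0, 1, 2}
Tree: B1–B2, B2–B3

Yes; width 2.

Vertex coverage: the bags together contain {0, 1, 2, 3, 4}, the full vertex set. Edge coverage: each edge of G has both endpoints in at least one bag. Running intersection: for every vertex, the bags containing it form a connected subtree. All three properties hold, so this is a valid tree decomposition of width max|bag| − 1 = 2, and hence tw(G) ≤ 2.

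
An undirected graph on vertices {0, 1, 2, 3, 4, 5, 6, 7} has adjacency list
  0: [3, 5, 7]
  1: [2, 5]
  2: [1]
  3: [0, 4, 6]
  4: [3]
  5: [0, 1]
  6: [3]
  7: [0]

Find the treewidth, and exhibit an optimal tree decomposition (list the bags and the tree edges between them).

Each bag holds 2 vertices, so the decomposition has width 1, which upper-bounds the treewidth. G has an edge, so its treewidth is at least 1. Hence tw(G) = 1 exactly.

Treewidth 1.
One optimal decomposition is:
Bags: B1 = {3, 6}  B2 = {0, 3}  B3 = {0, 5}  B4 = {1, 5}  B5 = {1, 2}  B6 = {0, 7}  B7 = {3, 4}
Tree: B1–B2, B2–B3, B3–B4, B4–B5, B2–B6, B1–B7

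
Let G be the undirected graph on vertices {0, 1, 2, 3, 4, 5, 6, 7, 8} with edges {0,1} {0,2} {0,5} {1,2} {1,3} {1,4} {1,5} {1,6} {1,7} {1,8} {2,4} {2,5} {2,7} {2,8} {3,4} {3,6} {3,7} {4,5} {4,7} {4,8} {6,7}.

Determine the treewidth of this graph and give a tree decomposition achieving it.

Treewidth 3.
One optimal decomposition is:
Bags: B1 = {1, 2, 4, 8}  B2 = {1, 2, 4, 7}  B3 = {1, 3, 4, 7}  B4 = {1, 2, 4, 5}  B5 = {1, 3, 6, 7}  B6 = {0, 1, 2, 5}
Tree: B1–B2, B2–B3, B2–B4, B3–B5, B4–B6

The largest bag has 4 vertices, giving width 3; this decomposition certifies tw(G) ≤ 3. On the other hand G contains the 4-clique {0, 1, 2, 5}. A clique must lie in a single bag of any decomposition, so no decomposition can have width below 3. Combining the bounds, tw(G) = 3.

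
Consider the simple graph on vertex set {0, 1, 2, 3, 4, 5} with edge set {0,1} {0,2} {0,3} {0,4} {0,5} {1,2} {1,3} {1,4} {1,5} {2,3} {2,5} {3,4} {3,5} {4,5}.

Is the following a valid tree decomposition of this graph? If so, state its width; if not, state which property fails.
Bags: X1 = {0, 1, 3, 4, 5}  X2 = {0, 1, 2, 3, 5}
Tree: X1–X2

Yes; width 4.

Every vertex of G appears in some bag (union = {0, 1, 2, 3, 4, 5}); every edge is covered by a bag; and for each vertex v the set of bags containing v is connected in the bag tree. The decomposition is therefore valid. The largest bag has 5 vertices, so the width is 4.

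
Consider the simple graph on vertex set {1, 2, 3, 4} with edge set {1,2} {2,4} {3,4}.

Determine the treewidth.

A width-1 tree decomposition is:
Bags: B1 = {3, 4}  B2 = {2, 4}  B3 = {1, 2}
Tree: B1–B2, B2–B3
The largest bag has 2 vertices, giving width 1; this decomposition certifies tw(G) ≤ 1. Any graph with an edge has treewidth ≥ 1, and G has the edge 3–4. Hence tw(G) = 1 exactly.

1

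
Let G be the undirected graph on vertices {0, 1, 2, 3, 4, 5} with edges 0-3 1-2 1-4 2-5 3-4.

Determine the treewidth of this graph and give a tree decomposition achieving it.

Each bag holds 2 vertices, so the decomposition has width 1, which upper-bounds the treewidth. Any graph with an edge has treewidth ≥ 1, and G has the edge 0–3. The upper and lower bounds meet at 1, so that is the treewidth.

Treewidth 1.
One such decomposition:
Bags: B1 = {0, 3}  B2 = {3, 4}  B3 = {1, 4}  B4 = {1, 2}  B5 = {2, 5}
Tree: B1–B2, B2–B3, B3–B4, B4–B5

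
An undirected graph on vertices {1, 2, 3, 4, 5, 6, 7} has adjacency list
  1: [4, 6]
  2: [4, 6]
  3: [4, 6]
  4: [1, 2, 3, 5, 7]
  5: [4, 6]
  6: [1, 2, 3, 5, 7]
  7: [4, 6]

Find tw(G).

A width-2 tree decomposition is:
Bags: B1 = {4, 5, 6}  B2 = {1, 4, 6}  B3 = {4, 6, 7}  B4 = {3, 4, 6}  B5 = {2, 4, 6}
Tree: B1–B2, B2–B3, B3–B4, B4–B5
The largest bag has 3 vertices, giving width 2; this decomposition certifies tw(G) ≤ 2. For the lower bound, G contains the cycle 4–5–6–1–4, so G is not a forest; only forests have treewidth ≤ 1, hence tw(G) ≥ 2. Therefore the treewidth is 2.

2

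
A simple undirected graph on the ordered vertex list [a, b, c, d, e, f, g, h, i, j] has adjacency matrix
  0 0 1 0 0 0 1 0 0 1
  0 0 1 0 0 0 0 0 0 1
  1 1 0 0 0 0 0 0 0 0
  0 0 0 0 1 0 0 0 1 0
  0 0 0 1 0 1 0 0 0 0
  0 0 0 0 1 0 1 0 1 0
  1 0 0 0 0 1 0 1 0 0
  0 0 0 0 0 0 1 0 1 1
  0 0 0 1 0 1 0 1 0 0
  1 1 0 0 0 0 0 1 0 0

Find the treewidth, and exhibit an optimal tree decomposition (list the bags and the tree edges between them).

The largest bag has 3 vertices, giving width 2; this decomposition certifies tw(G) ≤ 2. For the lower bound, G contains the cycle e–d–i–f–e, so G is not a forest; only forests have treewidth ≤ 1, hence tw(G) ≥ 2. Therefore the treewidth is 2.

Treewidth 2.
One such decomposition:
Bags: B1 = {d, e, f}  B2 = {d, f, i}  B3 = {f, g, i}  B4 = {g, h, i}  B5 = {a, g, h}  B6 = {a, h, j}  B7 = {a, c, j}  B8 = {b, c, j}
Tree: B1–B2, B2–B3, B3–B4, B4–B5, B5–B6, B6–B7, B7–B8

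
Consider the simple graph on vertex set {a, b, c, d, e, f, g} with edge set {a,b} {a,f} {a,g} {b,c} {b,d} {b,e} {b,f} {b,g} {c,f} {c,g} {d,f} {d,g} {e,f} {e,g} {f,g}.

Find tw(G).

3

A width-3 tree decomposition is:
Bags: B1 = {b, c, f, g}  B2 = {b, e, f, g}  B3 = {b, d, f, g}  B4 = {a, b, f, g}
Tree: B1–B2, B1–B3, B3–B4
The largest bag has 4 vertices, giving width 3; this decomposition certifies tw(G) ≤ 3. On the other hand G contains the 4-clique {b, d, f, g}. A clique must lie in a single bag of any decomposition, so no decomposition can have width below 3. The upper and lower bounds meet at 3, so that is the treewidth.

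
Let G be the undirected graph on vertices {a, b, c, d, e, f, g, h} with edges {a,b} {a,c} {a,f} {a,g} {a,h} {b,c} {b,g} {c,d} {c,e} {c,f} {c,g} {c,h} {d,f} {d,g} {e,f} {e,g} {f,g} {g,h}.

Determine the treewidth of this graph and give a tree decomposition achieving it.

The largest bag has 4 vertices, giving width 3; this decomposition certifies tw(G) ≤ 3. Conversely, {a, c, g, h} is a clique of size 4, and the vertices of any clique must share a bag in every tree decomposition; so some bag has ≥ 4 vertices and tw(G) ≥ 3. Hence tw(G) = 3 exactly.

Treewidth 3.
Bags: B1 = {c, d, f, g}  B2 = {c, e, f, g}  B3 = {a, c, f, g}  B4 = {a, c, g, h}  B5 = {a, b, c, g}
Tree: B1–B2, B1–B3, B3–B4, B3–B5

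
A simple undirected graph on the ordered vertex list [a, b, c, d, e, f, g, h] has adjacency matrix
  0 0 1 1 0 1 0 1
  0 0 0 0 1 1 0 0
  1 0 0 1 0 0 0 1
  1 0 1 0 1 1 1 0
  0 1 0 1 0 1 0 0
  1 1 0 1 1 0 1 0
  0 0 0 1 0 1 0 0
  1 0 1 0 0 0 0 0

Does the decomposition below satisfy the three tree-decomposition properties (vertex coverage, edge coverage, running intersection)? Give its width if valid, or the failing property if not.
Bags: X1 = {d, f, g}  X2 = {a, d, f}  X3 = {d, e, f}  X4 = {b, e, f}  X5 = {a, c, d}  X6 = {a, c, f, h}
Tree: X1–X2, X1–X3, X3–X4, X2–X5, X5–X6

A tree decomposition must satisfy three properties: every vertex lies in some bag; for every edge, both endpoints lie together in some bag; and for every vertex, the bags containing it form a connected subtree. Here bags containing vertex f are not connected in the tree, so the decomposition is invalid.

No — bags containing vertex f are not connected in the tree.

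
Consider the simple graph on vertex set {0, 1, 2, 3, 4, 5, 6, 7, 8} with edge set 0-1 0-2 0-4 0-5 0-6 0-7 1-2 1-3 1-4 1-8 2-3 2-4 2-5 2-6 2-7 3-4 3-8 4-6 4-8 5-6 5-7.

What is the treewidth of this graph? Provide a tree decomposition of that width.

Each bag holds 4 vertices, so the decomposition has width 3, which upper-bounds the treewidth. Conversely, {1, 3, 4, 8} is a clique of size 4, and the vertices of any clique must share a bag in every tree decomposition; so some bag has ≥ 4 vertices and tw(G) ≥ 3. Combining the bounds, tw(G) = 3.

Treewidth 3.
One such decomposition:
Bags: B1 = {0, 1, 2, 4}  B2 = {1, 2, 3, 4}  B3 = {0, 2, 4, 6}  B4 = {1, 3, 4, 8}  B5 = {0, 2, 5, 6}  B6 = {0, 2, 5, 7}
Tree: B1–B2, B1–B3, B2–B4, B3–B5, B5–B6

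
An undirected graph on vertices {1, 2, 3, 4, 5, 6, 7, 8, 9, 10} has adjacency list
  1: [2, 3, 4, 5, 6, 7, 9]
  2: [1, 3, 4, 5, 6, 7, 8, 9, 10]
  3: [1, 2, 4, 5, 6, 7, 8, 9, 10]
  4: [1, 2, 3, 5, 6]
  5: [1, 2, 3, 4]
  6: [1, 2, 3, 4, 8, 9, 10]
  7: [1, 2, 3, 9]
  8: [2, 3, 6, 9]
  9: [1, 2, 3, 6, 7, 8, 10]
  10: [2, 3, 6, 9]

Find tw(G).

4

A width-4 tree decomposition is:
Bags: B1 = {1, 2, 3, 6, 9}  B2 = {2, 3, 6, 8, 9}  B3 = {1, 2, 3, 4, 6}  B4 = {1, 2, 3, 7, 9}  B5 = {1, 2, 3, 4, 5}  B6 = {2, 3, 6, 9, 10}
Tree: B1–B2, B1–B3, B1–B4, B3–B5, B1–B6
Every bag has size at most 5, so the width is 5 − 1 = 4 and tw(G) ≤ 4. On the other hand G contains the 5-clique {2, 3, 6, 8, 9}. A clique must lie in a single bag of any decomposition, so no decomposition can have width below 4. Therefore the treewidth is 4.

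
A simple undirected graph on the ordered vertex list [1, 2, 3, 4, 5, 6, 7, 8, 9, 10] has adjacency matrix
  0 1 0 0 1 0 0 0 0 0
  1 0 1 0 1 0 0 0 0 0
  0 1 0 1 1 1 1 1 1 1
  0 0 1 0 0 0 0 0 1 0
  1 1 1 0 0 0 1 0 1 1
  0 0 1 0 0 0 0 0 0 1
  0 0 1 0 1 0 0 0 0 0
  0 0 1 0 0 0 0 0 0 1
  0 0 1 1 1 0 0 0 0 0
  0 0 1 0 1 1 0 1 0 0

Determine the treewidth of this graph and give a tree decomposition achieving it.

Treewidth 2.
One optimal decomposition is:
Bags: B1 = {3, 6, 10}  B2 = {3, 5, 10}  B3 = {3, 5, 7}  B4 = {3, 5, 9}  B5 = {3, 4, 9}  B6 = {3, 8, 10}  B7 = {2, 3, 5}  B8 = {1, 2, 5}
Tree: B1–B2, B2–B3, B3–B4, B4–B5, B1–B6, B3–B7, B7–B8

The largest bag has 3 vertices, giving width 2; this decomposition certifies tw(G) ≤ 2. Conversely, {1, 2, 5} is a clique of size 3, and the vertices of any clique must share a bag in every tree decomposition; so some bag has ≥ 3 vertices and tw(G) ≥ 2. The upper and lower bounds meet at 2, so that is the treewidth.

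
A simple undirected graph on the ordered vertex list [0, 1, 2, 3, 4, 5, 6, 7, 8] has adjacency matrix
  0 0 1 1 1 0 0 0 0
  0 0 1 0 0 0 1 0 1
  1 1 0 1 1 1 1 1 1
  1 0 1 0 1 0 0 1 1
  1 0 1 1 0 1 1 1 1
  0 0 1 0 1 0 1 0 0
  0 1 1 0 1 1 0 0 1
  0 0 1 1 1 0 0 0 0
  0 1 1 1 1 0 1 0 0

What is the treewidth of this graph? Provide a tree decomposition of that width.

The largest bag has 4 vertices, giving width 3; this decomposition certifies tw(G) ≤ 3. Conversely, {1, 2, 6, 8} is a clique of size 4, and the vertices of any clique must share a bag in every tree decomposition; so some bag has ≥ 4 vertices and tw(G) ≥ 3. The upper and lower bounds meet at 3, so that is the treewidth.

Treewidth 3.
Bags: B1 = {2, 4, 6, 8}  B2 = {1, 2, 6, 8}  B3 = {2, 3, 4, 8}  B4 = {0, 2, 3, 4}  B5 = {2, 3, 4, 7}  B6 = {2, 4, 5, 6}
Tree: B1–B2, B1–B3, B3–B4, B3–B5, B1–B6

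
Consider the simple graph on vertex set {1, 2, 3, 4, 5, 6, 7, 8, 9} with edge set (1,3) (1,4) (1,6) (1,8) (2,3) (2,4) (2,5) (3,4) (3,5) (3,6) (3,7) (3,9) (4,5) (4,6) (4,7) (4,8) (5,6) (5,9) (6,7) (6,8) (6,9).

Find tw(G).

3

A width-3 tree decomposition is:
Bags: B1 = {1, 4, 6, 8}  B2 = {1, 3, 4, 6}  B3 = {3, 4, 6, 7}  B4 = {3, 4, 5, 6}  B5 = {2, 3, 4, 5}  B6 = {3, 5, 6, 9}
Tree: B1–B2, B2–B3, B3–B4, B4–B5, B4–B6
Each bag holds 4 vertices, so the decomposition has width 3, which upper-bounds the treewidth. For the lower bound, the 4 vertices {1, 4, 6, 8} are pairwise adjacent, and any tree decomposition puts a clique entirely inside one bag — forcing width ≥ 3. The upper and lower bounds meet at 3, so that is the treewidth.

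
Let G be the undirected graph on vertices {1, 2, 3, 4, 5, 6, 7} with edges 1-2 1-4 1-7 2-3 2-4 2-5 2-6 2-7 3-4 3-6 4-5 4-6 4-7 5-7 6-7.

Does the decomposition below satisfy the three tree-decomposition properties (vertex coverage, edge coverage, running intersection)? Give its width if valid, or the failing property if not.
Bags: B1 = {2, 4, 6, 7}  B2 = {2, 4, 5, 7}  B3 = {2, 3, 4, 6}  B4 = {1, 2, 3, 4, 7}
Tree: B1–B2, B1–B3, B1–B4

No — bags containing vertex 3 are not connected in the tree.

A tree decomposition must satisfy three properties: every vertex lies in some bag; for every edge, both endpoints lie together in some bag; and for every vertex, the bags containing it form a connected subtree. Here bags containing vertex 3 are not connected in the tree, so the decomposition is invalid.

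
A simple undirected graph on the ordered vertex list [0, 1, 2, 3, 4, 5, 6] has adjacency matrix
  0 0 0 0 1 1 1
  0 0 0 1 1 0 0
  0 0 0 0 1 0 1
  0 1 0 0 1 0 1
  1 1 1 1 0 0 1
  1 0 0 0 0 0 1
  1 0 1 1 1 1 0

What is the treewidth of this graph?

A width-2 tree decomposition is:
Bags: B1 = {0, 5, 6}  B2 = {0, 4, 6}  B3 = {2, 4, 6}  B4 = {3, 4, 6}  B5 = {1, 3, 4}
Tree: B1–B2, B2–B3, B3–B4, B4–B5
Each bag holds 3 vertices, so the decomposition has width 2, which upper-bounds the treewidth. Conversely, {1, 3, 4} is a clique of size 3, and the vertices of any clique must share a bag in every tree decomposition; so some bag has ≥ 3 vertices and tw(G) ≥ 2. Therefore the treewidth is 2.

2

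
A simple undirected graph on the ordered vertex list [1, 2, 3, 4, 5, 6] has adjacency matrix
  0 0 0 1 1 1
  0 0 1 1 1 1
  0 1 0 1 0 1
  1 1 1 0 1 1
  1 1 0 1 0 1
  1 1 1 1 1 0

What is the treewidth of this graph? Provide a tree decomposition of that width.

The largest bag has 4 vertices, giving width 3; this decomposition certifies tw(G) ≤ 3. For the lower bound, the 4 vertices {1, 4, 5, 6} are pairwise adjacent, and any tree decomposition puts a clique entirely inside one bag — forcing width ≥ 3. Therefore the treewidth is 3.

Treewidth 3.
One such decomposition:
Bags: B1 = {2, 4, 5, 6}  B2 = {2, 3, 4, 6}  B3 = {1, 4, 5, 6}
Tree: B1–B2, B1–B3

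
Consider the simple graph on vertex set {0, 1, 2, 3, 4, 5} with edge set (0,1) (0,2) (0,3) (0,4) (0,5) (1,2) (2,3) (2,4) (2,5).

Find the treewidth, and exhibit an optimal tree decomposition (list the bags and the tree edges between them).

Treewidth 2.
One optimal decomposition is:
Bags: B1 = {0, 2, 3}  B2 = {0, 2, 5}  B3 = {0, 2, 4}  B4 = {0, 1, 2}
Tree: B1–B2, B1–B3, B3–B4

Every bag has size at most 3, so the width is 3 − 1 = 2 and tw(G) ≤ 2. Conversely, {0, 1, 2} is a clique of size 3, and the vertices of any clique must share a bag in every tree decomposition; so some bag has ≥ 3 vertices and tw(G) ≥ 2. Therefore the treewidth is 2.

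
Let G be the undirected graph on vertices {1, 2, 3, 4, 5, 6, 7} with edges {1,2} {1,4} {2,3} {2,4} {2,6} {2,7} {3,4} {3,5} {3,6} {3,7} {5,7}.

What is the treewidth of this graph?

2

A width-2 tree decomposition is:
Bags: B1 = {2, 3, 7}  B2 = {2, 3, 4}  B3 = {1, 2, 4}  B4 = {3, 5, 7}  B5 = {2, 3, 6}
Tree: B1–B2, B2–B3, B1–B4, B1–B5
Every bag has size at most 3, so the width is 3 − 1 = 2 and tw(G) ≤ 2. On the other hand G contains the 3-clique {1, 2, 4}. A clique must lie in a single bag of any decomposition, so no decomposition can have width below 2. Therefore the treewidth is 2.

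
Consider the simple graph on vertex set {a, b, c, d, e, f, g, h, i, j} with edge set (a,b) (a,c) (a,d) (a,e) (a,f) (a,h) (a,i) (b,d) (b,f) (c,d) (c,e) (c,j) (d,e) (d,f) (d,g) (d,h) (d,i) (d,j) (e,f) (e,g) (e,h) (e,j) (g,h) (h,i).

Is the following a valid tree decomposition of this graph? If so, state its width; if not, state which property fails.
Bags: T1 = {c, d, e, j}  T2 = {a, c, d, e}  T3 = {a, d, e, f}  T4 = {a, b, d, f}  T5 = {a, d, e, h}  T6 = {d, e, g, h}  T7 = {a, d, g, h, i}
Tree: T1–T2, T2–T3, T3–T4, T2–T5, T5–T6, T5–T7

No — bags containing vertex g are not connected in the tree.

A tree decomposition must satisfy three properties: every vertex lies in some bag; for every edge, both endpoints lie together in some bag; and for every vertex, the bags containing it form a connected subtree. Here bags containing vertex g are not connected in the tree, so the decomposition is invalid.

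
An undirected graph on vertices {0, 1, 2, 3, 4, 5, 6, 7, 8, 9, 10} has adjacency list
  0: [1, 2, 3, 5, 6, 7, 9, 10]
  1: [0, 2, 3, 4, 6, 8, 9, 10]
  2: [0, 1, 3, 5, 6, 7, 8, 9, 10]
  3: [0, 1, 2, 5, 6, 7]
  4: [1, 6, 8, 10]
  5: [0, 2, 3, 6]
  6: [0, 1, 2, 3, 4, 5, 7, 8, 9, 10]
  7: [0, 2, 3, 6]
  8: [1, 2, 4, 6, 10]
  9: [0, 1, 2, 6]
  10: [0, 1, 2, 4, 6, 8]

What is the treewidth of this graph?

4

A width-4 tree decomposition is:
Bags: B1 = {0, 1, 2, 6, 10}  B2 = {0, 1, 2, 6, 9}  B3 = {0, 1, 2, 3, 6}  B4 = {0, 2, 3, 5, 6}  B5 = {0, 2, 3, 6, 7}  B6 = {1, 2, 6, 8, 10}  B7 = {1, 4, 6, 8, 10}
Tree: B1–B2, B2–B3, B3–B4, B3–B5, B1–B6, B6–B7
Each bag holds 5 vertices, so the decomposition has width 4, which upper-bounds the treewidth. For the lower bound, the 5 vertices {0, 1, 2, 6, 9} are pairwise adjacent, and any tree decomposition puts a clique entirely inside one bag — forcing width ≥ 4. Combining the bounds, tw(G) = 4.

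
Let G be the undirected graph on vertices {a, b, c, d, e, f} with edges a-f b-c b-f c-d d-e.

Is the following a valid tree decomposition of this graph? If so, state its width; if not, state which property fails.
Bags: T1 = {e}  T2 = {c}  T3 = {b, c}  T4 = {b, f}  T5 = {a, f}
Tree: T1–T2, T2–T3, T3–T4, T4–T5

No — vertex d appears in no bag.

A tree decomposition must satisfy three properties: every vertex lies in some bag; for every edge, both endpoints lie together in some bag; and for every vertex, the bags containing it form a connected subtree. Here vertex d appears in no bag, so the decomposition is invalid.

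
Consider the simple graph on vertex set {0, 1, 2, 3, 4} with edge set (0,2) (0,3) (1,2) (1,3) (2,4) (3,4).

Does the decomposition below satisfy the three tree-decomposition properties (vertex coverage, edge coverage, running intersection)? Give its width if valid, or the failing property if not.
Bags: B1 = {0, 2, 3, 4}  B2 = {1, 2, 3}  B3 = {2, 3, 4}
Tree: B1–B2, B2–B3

A tree decomposition must satisfy three properties: every vertex lies in some bag; for every edge, both endpoints lie together in some bag; and for every vertex, the bags containing it form a connected subtree. Here bags containing vertex 4 are not connected in the tree, so the decomposition is invalid.

No — bags containing vertex 4 are not connected in the tree.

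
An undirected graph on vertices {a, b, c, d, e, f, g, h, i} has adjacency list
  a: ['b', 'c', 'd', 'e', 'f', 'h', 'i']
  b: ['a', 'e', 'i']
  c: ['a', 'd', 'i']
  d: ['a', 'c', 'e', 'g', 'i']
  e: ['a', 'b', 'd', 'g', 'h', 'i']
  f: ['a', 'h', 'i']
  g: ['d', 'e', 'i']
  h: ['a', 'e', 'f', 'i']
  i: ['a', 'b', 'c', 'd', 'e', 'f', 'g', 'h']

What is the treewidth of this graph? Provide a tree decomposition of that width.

Treewidth 3.
One optimal decomposition is:
Bags: B1 = {a, d, e, i}  B2 = {a, b, e, i}  B3 = {d, e, g, i}  B4 = {a, c, d, i}  B5 = {a, e, h, i}  B6 = {a, f, h, i}
Tree: B1–B2, B1–B3, B1–B4, B1–B5, B5–B6

Each bag holds 4 vertices, so the decomposition has width 3, which upper-bounds the treewidth. On the other hand G contains the 4-clique {d, e, g, i}. A clique must lie in a single bag of any decomposition, so no decomposition can have width below 3. The upper and lower bounds meet at 3, so that is the treewidth.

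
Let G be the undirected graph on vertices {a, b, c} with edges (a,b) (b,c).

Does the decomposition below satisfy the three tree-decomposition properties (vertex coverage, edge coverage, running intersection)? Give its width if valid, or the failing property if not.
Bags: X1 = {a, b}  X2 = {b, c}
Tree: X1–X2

Vertex coverage: the bags together contain {a, b, c}, the full vertex set. Edge coverage: each edge of G has both endpoints in at least one bag. Running intersection: for every vertex, the bags containing it form a connected subtree. All three properties hold, so this is a valid tree decomposition of width max|bag| − 1 = 1, and hence tw(G) ≤ 1.

Yes; width 1.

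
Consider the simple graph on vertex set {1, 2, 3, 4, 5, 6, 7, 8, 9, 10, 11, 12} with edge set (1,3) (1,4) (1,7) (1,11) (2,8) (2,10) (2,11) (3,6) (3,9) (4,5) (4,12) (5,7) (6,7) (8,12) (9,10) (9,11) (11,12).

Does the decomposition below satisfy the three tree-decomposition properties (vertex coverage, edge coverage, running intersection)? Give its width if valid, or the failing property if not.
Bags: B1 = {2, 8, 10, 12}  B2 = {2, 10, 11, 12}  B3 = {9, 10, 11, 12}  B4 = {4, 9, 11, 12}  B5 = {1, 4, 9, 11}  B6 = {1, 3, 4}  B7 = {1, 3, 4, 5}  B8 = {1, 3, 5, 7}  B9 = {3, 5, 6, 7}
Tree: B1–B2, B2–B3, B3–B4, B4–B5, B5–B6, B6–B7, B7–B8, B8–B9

No — edge (9,3) lies in no bag.

A tree decomposition must satisfy three properties: every vertex lies in some bag; for every edge, both endpoints lie together in some bag; and for every vertex, the bags containing it form a connected subtree. Here edge (9,3) lies in no bag, so the decomposition is invalid.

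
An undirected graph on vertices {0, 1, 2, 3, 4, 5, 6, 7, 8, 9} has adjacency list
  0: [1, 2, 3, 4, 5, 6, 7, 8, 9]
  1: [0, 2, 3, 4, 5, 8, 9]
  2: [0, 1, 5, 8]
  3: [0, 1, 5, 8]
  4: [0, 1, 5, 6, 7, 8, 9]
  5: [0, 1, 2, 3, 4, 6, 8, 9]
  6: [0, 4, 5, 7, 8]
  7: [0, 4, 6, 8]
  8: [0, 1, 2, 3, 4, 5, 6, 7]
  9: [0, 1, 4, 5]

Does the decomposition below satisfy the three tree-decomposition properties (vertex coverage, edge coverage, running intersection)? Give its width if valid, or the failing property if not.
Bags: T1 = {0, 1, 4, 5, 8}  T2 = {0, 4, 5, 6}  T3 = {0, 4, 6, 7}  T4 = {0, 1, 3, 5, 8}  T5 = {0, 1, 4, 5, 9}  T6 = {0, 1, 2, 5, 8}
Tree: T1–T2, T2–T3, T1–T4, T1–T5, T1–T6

No — edge (8,6) lies in no bag.

A tree decomposition must satisfy three properties: every vertex lies in some bag; for every edge, both endpoints lie together in some bag; and for every vertex, the bags containing it form a connected subtree. Here edge (8,6) lies in no bag, so the decomposition is invalid.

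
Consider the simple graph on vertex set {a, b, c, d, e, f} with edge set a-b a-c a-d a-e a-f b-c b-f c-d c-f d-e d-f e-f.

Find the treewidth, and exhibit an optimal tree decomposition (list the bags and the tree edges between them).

Each bag holds 4 vertices, so the decomposition has width 3, which upper-bounds the treewidth. On the other hand G contains the 4-clique {a, d, e, f}. A clique must lie in a single bag of any decomposition, so no decomposition can have width below 3. Hence tw(G) = 3 exactly.

Treewidth 3.
One optimal decomposition is:
Bags: B1 = {a, d, e, f}  B2 = {a, c, d, f}  B3 = {a, b, c, f}
Tree: B1–B2, B2–B3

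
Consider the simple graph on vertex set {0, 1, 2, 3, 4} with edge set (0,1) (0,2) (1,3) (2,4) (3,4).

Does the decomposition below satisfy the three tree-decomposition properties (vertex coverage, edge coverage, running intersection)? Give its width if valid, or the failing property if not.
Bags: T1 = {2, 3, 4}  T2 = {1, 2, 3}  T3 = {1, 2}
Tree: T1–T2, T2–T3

A tree decomposition must satisfy three properties: every vertex lies in some bag; for every edge, both endpoints lie together in some bag; and for every vertex, the bags containing it form a connected subtree. Here vertex 0 appears in no bag, so the decomposition is invalid.

No — vertex 0 appears in no bag.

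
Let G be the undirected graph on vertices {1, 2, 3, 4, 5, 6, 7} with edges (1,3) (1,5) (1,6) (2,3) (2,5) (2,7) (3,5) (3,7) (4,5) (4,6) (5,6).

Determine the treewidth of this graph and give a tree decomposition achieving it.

Every bag has size at most 3, so the width is 3 − 1 = 2 and tw(G) ≤ 2. For the lower bound, the 3 vertices {1, 3, 5} are pairwise adjacent, and any tree decomposition puts a clique entirely inside one bag — forcing width ≥ 2. The upper and lower bounds meet at 2, so that is the treewidth.

Treewidth 2.
One such decomposition:
Bags: B1 = {1, 3, 5}  B2 = {1, 5, 6}  B3 = {4, 5, 6}  B4 = {2, 3, 5}  B5 = {2, 3, 7}
Tree: B1–B2, B2–B3, B1–B4, B4–B5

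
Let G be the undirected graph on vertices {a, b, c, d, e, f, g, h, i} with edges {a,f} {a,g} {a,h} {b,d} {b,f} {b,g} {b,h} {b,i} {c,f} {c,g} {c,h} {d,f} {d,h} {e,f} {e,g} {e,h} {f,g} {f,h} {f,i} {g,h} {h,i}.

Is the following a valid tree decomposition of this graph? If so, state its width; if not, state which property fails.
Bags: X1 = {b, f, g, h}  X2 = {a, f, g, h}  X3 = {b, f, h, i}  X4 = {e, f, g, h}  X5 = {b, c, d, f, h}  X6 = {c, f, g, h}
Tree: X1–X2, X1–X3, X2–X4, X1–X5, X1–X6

A tree decomposition must satisfy three properties: every vertex lies in some bag; for every edge, both endpoints lie together in some bag; and for every vertex, the bags containing it form a connected subtree. Here bags containing vertex c are not connected in the tree, so the decomposition is invalid.

No — bags containing vertex c are not connected in the tree.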